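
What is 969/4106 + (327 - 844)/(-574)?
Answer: 669752/589211 ≈ 1.1367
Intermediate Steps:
969/4106 + (327 - 844)/(-574) = 969*(1/4106) - 517*(-1/574) = 969/4106 + 517/574 = 669752/589211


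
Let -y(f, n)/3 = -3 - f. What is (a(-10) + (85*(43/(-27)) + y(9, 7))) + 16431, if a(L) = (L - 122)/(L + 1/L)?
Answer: 44571994/2727 ≈ 16345.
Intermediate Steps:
y(f, n) = 9 + 3*f (y(f, n) = -3*(-3 - f) = 9 + 3*f)
a(L) = (-122 + L)/(L + 1/L)
(a(-10) + (85*(43/(-27)) + y(9, 7))) + 16431 = (-10*(-122 - 10)/(1 + (-10)**2) + (85*(43/(-27)) + (9 + 3*9))) + 16431 = (-10*(-132)/(1 + 100) + (85*(43*(-1/27)) + (9 + 27))) + 16431 = (-10*(-132)/101 + (85*(-43/27) + 36)) + 16431 = (-10*1/101*(-132) + (-3655/27 + 36)) + 16431 = (1320/101 - 2683/27) + 16431 = -235343/2727 + 16431 = 44571994/2727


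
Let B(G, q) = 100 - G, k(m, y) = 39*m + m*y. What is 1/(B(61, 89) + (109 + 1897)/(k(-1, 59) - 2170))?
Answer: 1134/43223 ≈ 0.026236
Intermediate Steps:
1/(B(61, 89) + (109 + 1897)/(k(-1, 59) - 2170)) = 1/((100 - 1*61) + (109 + 1897)/(-(39 + 59) - 2170)) = 1/((100 - 61) + 2006/(-1*98 - 2170)) = 1/(39 + 2006/(-98 - 2170)) = 1/(39 + 2006/(-2268)) = 1/(39 + 2006*(-1/2268)) = 1/(39 - 1003/1134) = 1/(43223/1134) = 1134/43223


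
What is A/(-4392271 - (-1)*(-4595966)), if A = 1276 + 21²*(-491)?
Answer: 215255/8988237 ≈ 0.023949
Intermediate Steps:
A = -215255 (A = 1276 + 441*(-491) = 1276 - 216531 = -215255)
A/(-4392271 - (-1)*(-4595966)) = -215255/(-4392271 - (-1)*(-4595966)) = -215255/(-4392271 - 1*4595966) = -215255/(-4392271 - 4595966) = -215255/(-8988237) = -215255*(-1/8988237) = 215255/8988237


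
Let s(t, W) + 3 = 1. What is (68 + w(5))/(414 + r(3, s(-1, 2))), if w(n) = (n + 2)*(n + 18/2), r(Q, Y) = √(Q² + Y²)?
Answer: 68724/171383 - 166*√13/171383 ≈ 0.39750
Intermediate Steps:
s(t, W) = -2 (s(t, W) = -3 + 1 = -2)
w(n) = (2 + n)*(9 + n) (w(n) = (2 + n)*(n + 18*(½)) = (2 + n)*(n + 9) = (2 + n)*(9 + n))
(68 + w(5))/(414 + r(3, s(-1, 2))) = (68 + (18 + 5² + 11*5))/(414 + √(3² + (-2)²)) = (68 + (18 + 25 + 55))/(414 + √(9 + 4)) = (68 + 98)/(414 + √13) = 166/(414 + √13)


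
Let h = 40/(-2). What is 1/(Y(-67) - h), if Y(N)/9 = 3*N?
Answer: -1/1789 ≈ -0.00055897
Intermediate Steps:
Y(N) = 27*N (Y(N) = 9*(3*N) = 27*N)
h = -20 (h = -½*40 = -20)
1/(Y(-67) - h) = 1/(27*(-67) - 1*(-20)) = 1/(-1809 + 20) = 1/(-1789) = -1/1789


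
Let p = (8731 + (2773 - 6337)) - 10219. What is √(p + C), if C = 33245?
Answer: 11*√233 ≈ 167.91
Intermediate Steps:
p = -5052 (p = (8731 - 3564) - 10219 = 5167 - 10219 = -5052)
√(p + C) = √(-5052 + 33245) = √28193 = 11*√233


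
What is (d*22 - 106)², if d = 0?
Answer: 11236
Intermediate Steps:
(d*22 - 106)² = (0*22 - 106)² = (0 - 106)² = (-106)² = 11236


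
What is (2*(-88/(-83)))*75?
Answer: 13200/83 ≈ 159.04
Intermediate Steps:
(2*(-88/(-83)))*75 = (2*(-88*(-1/83)))*75 = (2*(88/83))*75 = (176/83)*75 = 13200/83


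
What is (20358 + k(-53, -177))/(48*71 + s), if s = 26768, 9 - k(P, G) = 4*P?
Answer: 20579/30176 ≈ 0.68197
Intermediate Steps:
k(P, G) = 9 - 4*P
(20358 + k(-53, -177))/(48*71 + s) = (20358 + (9 - 4*(-53)))/(48*71 + 26768) = (20358 + (9 + 212))/(3408 + 26768) = (20358 + 221)/30176 = 20579*(1/30176) = 20579/30176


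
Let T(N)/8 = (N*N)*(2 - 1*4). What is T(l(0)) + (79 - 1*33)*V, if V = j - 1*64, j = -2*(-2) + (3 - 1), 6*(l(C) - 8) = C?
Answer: -3692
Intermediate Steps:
l(C) = 8 + C/6
T(N) = -16*N² (T(N) = 8*((N*N)*(2 - 1*4)) = 8*(N²*(2 - 4)) = 8*(N²*(-2)) = 8*(-2*N²) = -16*N²)
j = 6 (j = 4 + 2 = 6)
V = -58 (V = 6 - 1*64 = 6 - 64 = -58)
T(l(0)) + (79 - 1*33)*V = -16*(8 + (⅙)*0)² + (79 - 1*33)*(-58) = -16*(8 + 0)² + (79 - 33)*(-58) = -16*8² + 46*(-58) = -16*64 - 2668 = -1024 - 2668 = -3692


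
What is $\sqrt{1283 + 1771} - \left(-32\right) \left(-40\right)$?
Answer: $-1280 + \sqrt{3054} \approx -1224.7$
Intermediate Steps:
$\sqrt{1283 + 1771} - \left(-32\right) \left(-40\right) = \sqrt{3054} - 1280 = -1280 + \sqrt{3054}$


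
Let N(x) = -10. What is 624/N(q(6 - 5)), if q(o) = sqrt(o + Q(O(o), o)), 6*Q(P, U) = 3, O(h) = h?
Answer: -312/5 ≈ -62.400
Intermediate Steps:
Q(P, U) = 1/2 (Q(P, U) = (1/6)*3 = 1/2)
q(o) = sqrt(1/2 + o) (q(o) = sqrt(o + 1/2) = sqrt(1/2 + o))
624/N(q(6 - 5)) = 624/(-10) = 624*(-1/10) = -312/5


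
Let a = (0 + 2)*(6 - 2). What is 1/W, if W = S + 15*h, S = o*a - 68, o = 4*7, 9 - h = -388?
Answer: 1/6111 ≈ 0.00016364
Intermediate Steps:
h = 397 (h = 9 - 1*(-388) = 9 + 388 = 397)
o = 28
a = 8 (a = 2*4 = 8)
S = 156 (S = 28*8 - 68 = 224 - 68 = 156)
W = 6111 (W = 156 + 15*397 = 156 + 5955 = 6111)
1/W = 1/6111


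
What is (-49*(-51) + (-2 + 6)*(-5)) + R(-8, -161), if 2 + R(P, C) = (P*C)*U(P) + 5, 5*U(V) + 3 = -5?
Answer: 2106/5 ≈ 421.20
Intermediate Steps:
U(V) = -8/5 (U(V) = -3/5 + (1/5)*(-5) = -3/5 - 1 = -8/5)
R(P, C) = 3 - 8*C*P/5 (R(P, C) = -2 + ((P*C)*(-8/5) + 5) = -2 + ((C*P)*(-8/5) + 5) = -2 + (-8*C*P/5 + 5) = -2 + (5 - 8*C*P/5) = 3 - 8*C*P/5)
(-49*(-51) + (-2 + 6)*(-5)) + R(-8, -161) = (-49*(-51) + (-2 + 6)*(-5)) + (3 - 8/5*(-161)*(-8)) = (2499 + 4*(-5)) + (3 - 10304/5) = (2499 - 20) - 10289/5 = 2479 - 10289/5 = 2106/5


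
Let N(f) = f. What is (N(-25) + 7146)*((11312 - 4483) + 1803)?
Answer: 61468472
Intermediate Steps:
(N(-25) + 7146)*((11312 - 4483) + 1803) = (-25 + 7146)*((11312 - 4483) + 1803) = 7121*(6829 + 1803) = 7121*8632 = 61468472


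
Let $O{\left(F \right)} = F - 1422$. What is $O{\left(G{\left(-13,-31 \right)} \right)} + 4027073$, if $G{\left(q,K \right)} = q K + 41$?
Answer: $4026095$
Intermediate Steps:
$G{\left(q,K \right)} = 41 + K q$ ($G{\left(q,K \right)} = K q + 41 = 41 + K q$)
$O{\left(F \right)} = -1422 + F$
$O{\left(G{\left(-13,-31 \right)} \right)} + 4027073 = \left(-1422 + \left(41 - -403\right)\right) + 4027073 = \left(-1422 + \left(41 + 403\right)\right) + 4027073 = \left(-1422 + 444\right) + 4027073 = -978 + 4027073 = 4026095$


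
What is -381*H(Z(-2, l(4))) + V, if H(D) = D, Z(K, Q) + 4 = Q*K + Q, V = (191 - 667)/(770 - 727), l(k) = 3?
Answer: 114205/43 ≈ 2655.9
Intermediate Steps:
V = -476/43 ≈ -11.070
Z(K, Q) = -4 + Q + K*Q (Z(K, Q) = -4 + (Q*K + Q) = -4 + (K*Q + Q) = -4 + (Q + K*Q) = -4 + Q + K*Q)
-381*H(Z(-2, l(4))) + V = -381*(-4 + 3 - 2*3) - 476/43 = -381*(-4 + 3 - 6) - 476/43 = -381*(-7) - 476/43 = 2667 - 476/43 = 114205/43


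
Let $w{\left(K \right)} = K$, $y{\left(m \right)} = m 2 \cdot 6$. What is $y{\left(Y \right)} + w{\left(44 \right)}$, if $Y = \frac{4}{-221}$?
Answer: $\frac{9676}{221} \approx 43.783$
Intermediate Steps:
$Y = - \frac{4}{221}$ ($Y = 4 \left(- \frac{1}{221}\right) = - \frac{4}{221} \approx -0.0181$)
$y{\left(m \right)} = 12 m$ ($y{\left(m \right)} = 2 m 6 = 12 m$)
$y{\left(Y \right)} + w{\left(44 \right)} = 12 \left(- \frac{4}{221}\right) + 44 = - \frac{48}{221} + 44 = \frac{9676}{221}$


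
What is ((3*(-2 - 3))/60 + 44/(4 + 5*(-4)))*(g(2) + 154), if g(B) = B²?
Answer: -474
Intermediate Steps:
((3*(-2 - 3))/60 + 44/(4 + 5*(-4)))*(g(2) + 154) = ((3*(-2 - 3))/60 + 44/(4 + 5*(-4)))*(2² + 154) = ((3*(-5))*(1/60) + 44/(4 - 20))*(4 + 154) = (-15*1/60 + 44/(-16))*158 = (-¼ + 44*(-1/16))*158 = (-¼ - 11/4)*158 = -3*158 = -474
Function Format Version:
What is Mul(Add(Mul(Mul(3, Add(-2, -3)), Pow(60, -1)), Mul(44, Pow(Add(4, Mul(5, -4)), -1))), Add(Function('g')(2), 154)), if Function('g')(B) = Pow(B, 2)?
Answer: -474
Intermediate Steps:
Mul(Add(Mul(Mul(3, Add(-2, -3)), Pow(60, -1)), Mul(44, Pow(Add(4, Mul(5, -4)), -1))), Add(Function('g')(2), 154)) = Mul(Add(Mul(Mul(3, Add(-2, -3)), Pow(60, -1)), Mul(44, Pow(Add(4, Mul(5, -4)), -1))), Add(Pow(2, 2), 154)) = Mul(Add(Mul(Mul(3, -5), Rational(1, 60)), Mul(44, Pow(Add(4, -20), -1))), Add(4, 154)) = Mul(Add(Mul(-15, Rational(1, 60)), Mul(44, Pow(-16, -1))), 158) = Mul(Add(Rational(-1, 4), Mul(44, Rational(-1, 16))), 158) = Mul(Add(Rational(-1, 4), Rational(-11, 4)), 158) = Mul(-3, 158) = -474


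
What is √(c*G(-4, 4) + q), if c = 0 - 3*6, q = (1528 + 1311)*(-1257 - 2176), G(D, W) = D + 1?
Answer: I*√9746233 ≈ 3121.9*I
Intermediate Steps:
G(D, W) = 1 + D
q = -9746287 (q = 2839*(-3433) = -9746287)
c = -18 (c = 0 - 18 = -18)
√(c*G(-4, 4) + q) = √(-18*(1 - 4) - 9746287) = √(-18*(-3) - 9746287) = √(54 - 9746287) = √(-9746233) = I*√9746233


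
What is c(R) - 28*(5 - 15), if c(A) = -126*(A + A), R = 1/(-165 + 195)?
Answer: 1358/5 ≈ 271.60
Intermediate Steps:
R = 1/30 ≈ 0.033333
c(A) = -252*A
c(R) - 28*(5 - 15) = -252*1/30 - 28*(5 - 15) = -42/5 - 28*(-10) = -42/5 + 280 = 1358/5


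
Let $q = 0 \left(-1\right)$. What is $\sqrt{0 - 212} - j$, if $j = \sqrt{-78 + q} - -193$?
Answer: $-193 - i \sqrt{78} + 2 i \sqrt{53} \approx -193.0 + 5.7285 i$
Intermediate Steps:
$q = 0$
$j = 193 + i \sqrt{78}$ ($j = \sqrt{-78 + 0} - -193 = \sqrt{-78} + 193 = i \sqrt{78} + 193 = 193 + i \sqrt{78} \approx 193.0 + 8.8318 i$)
$\sqrt{0 - 212} - j = \sqrt{0 - 212} - \left(193 + i \sqrt{78}\right) = \sqrt{-212} - \left(193 + i \sqrt{78}\right) = 2 i \sqrt{53} - \left(193 + i \sqrt{78}\right) = -193 - i \sqrt{78} + 2 i \sqrt{53}$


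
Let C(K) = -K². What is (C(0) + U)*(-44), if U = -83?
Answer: 3652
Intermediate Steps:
(C(0) + U)*(-44) = (-1*0² - 83)*(-44) = (-1*0 - 83)*(-44) = (0 - 83)*(-44) = -83*(-44) = 3652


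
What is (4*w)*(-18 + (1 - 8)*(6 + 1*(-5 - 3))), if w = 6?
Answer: -96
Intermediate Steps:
(4*w)*(-18 + (1 - 8)*(6 + 1*(-5 - 3))) = (4*6)*(-18 + (1 - 8)*(6 + 1*(-5 - 3))) = 24*(-18 - 7*(6 + 1*(-8))) = 24*(-18 - 7*(6 - 8)) = 24*(-18 - 7*(-2)) = 24*(-18 + 14) = 24*(-4) = -96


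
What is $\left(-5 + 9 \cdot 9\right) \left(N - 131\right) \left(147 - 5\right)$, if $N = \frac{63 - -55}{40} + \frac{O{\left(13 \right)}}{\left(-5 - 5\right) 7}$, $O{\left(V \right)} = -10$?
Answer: $- \frac{48313086}{35} \approx -1.3804 \cdot 10^{6}$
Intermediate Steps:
$N = \frac{433}{140}$ ($N = \frac{63 - -55}{40} - \frac{10}{\left(-5 - 5\right) 7} = \left(63 + 55\right) \frac{1}{40} - \frac{10}{\left(-10\right) 7} = 118 \cdot \frac{1}{40} - \frac{10}{-70} = \frac{59}{20} - - \frac{1}{7} = \frac{59}{20} + \frac{1}{7} = \frac{433}{140} \approx 3.0929$)
$\left(-5 + 9 \cdot 9\right) \left(N - 131\right) \left(147 - 5\right) = \left(-5 + 9 \cdot 9\right) \left(\frac{433}{140} - 131\right) \left(147 - 5\right) = \left(-5 + 81\right) \left(\left(- \frac{17907}{140}\right) 142\right) = 76 \left(- \frac{1271397}{70}\right) = - \frac{48313086}{35}$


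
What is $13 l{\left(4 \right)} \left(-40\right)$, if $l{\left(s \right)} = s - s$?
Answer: $0$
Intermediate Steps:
$l{\left(s \right)} = 0$
$13 l{\left(4 \right)} \left(-40\right) = 13 \cdot 0 \left(-40\right) = 0 \left(-40\right) = 0$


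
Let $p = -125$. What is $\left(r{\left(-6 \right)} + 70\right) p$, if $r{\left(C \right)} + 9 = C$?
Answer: $-6875$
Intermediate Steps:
$r{\left(C \right)} = -9 + C$
$\left(r{\left(-6 \right)} + 70\right) p = \left(\left(-9 - 6\right) + 70\right) \left(-125\right) = \left(-15 + 70\right) \left(-125\right) = 55 \left(-125\right) = -6875$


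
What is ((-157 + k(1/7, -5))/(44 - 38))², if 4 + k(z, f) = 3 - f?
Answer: 2601/4 ≈ 650.25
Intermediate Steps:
k(z, f) = -1 - f (k(z, f) = -4 + (3 - f) = -1 - f)
((-157 + k(1/7, -5))/(44 - 38))² = ((-157 + (-1 - 1*(-5)))/(44 - 38))² = ((-157 + (-1 + 5))/6)² = ((-157 + 4)*(⅙))² = (-153*⅙)² = (-51/2)² = 2601/4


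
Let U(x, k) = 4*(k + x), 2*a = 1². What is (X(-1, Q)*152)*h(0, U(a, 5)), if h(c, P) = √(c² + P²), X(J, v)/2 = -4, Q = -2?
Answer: -26752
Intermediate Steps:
X(J, v) = -8 (X(J, v) = 2*(-4) = -8)
a = ½ (a = (½)*1² = (½)*1 = ½ ≈ 0.50000)
U(x, k) = 4*k + 4*x
h(c, P) = √(P² + c²)
(X(-1, Q)*152)*h(0, U(a, 5)) = (-8*152)*√((4*5 + 4*(½))² + 0²) = -1216*√((20 + 2)² + 0) = -1216*√(22² + 0) = -1216*√(484 + 0) = -1216*√484 = -1216*22 = -26752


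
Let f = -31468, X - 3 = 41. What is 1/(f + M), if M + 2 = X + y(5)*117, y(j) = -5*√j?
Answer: -31426/985882351 + 585*√5/985882351 ≈ -3.0549e-5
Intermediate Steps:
X = 44 (X = 3 + 41 = 44)
M = 42 - 585*√5 (M = -2 + (44 - 5*√5*117) = -2 + (44 - 585*√5) = 42 - 585*√5 ≈ -1266.1)
1/(f + M) = 1/(-31468 + (42 - 585*√5)) = 1/(-31426 - 585*√5)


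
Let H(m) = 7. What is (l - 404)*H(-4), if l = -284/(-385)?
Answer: -155256/55 ≈ -2822.8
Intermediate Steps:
l = 284/385 (l = -284*(-1/385) = 284/385 ≈ 0.73766)
(l - 404)*H(-4) = (284/385 - 404)*7 = -155256/385*7 = -155256/55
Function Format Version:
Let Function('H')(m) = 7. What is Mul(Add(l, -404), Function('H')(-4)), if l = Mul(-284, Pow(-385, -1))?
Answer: Rational(-155256, 55) ≈ -2822.8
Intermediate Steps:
l = Rational(284, 385) (l = Mul(-284, Rational(-1, 385)) = Rational(284, 385) ≈ 0.73766)
Mul(Add(l, -404), Function('H')(-4)) = Mul(Add(Rational(284, 385), -404), 7) = Mul(Rational(-155256, 385), 7) = Rational(-155256, 55)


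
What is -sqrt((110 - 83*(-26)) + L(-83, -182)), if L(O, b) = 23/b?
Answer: -sqrt(75121046)/182 ≈ -47.622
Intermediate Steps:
-sqrt((110 - 83*(-26)) + L(-83, -182)) = -sqrt((110 - 83*(-26)) + 23/(-182)) = -sqrt((110 + 2158) + 23*(-1/182)) = -sqrt(2268 - 23/182) = -sqrt(412753/182) = -sqrt(75121046)/182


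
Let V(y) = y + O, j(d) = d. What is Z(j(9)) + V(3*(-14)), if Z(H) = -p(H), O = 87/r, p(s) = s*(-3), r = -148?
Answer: -2307/148 ≈ -15.588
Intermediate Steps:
p(s) = -3*s
O = -87/148 (O = 87/(-148) = 87*(-1/148) = -87/148 ≈ -0.58784)
Z(H) = 3*H (Z(H) = -(-3)*H = 3*H)
V(y) = -87/148 + y (V(y) = y - 87/148 = -87/148 + y)
Z(j(9)) + V(3*(-14)) = 3*9 + (-87/148 + 3*(-14)) = 27 + (-87/148 - 42) = 27 - 6303/148 = -2307/148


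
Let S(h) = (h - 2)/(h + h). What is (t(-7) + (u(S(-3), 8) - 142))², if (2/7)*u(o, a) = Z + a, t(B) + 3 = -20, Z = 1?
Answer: 71289/4 ≈ 17822.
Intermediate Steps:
t(B) = -23 (t(B) = -3 - 20 = -23)
S(h) = (-2 + h)/(2*h) (S(h) = (-2 + h)/((2*h)) = (-2 + h)*(1/(2*h)) = (-2 + h)/(2*h))
u(o, a) = 7/2 + 7*a/2 (u(o, a) = 7*(1 + a)/2 = 7/2 + 7*a/2)
(t(-7) + (u(S(-3), 8) - 142))² = (-23 + ((7/2 + (7/2)*8) - 142))² = (-23 + ((7/2 + 28) - 142))² = (-23 + (63/2 - 142))² = (-23 - 221/2)² = (-267/2)² = 71289/4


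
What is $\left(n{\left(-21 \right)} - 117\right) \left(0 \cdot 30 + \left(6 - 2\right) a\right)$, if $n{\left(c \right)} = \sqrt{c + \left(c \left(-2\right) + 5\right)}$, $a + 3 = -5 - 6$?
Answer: $6552 - 56 \sqrt{26} \approx 6266.5$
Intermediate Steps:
$a = -14$ ($a = -3 - 11 = -14$)
$n{\left(c \right)} = \sqrt{5 - c}$ ($n{\left(c \right)} = \sqrt{c - \left(-5 + 2 c\right)} = \sqrt{5 - c}$)
$\left(n{\left(-21 \right)} - 117\right) \left(0 \cdot 30 + \left(6 - 2\right) a\right) = \left(\sqrt{5 - -21} - 117\right) \left(0 \cdot 30 + \left(6 - 2\right) \left(-14\right)\right) = \left(\sqrt{5 + 21} - 117\right) \left(0 + 4 \left(-14\right)\right) = \left(\sqrt{26} - 117\right) \left(0 - 56\right) = \left(-117 + \sqrt{26}\right) \left(-56\right) = 6552 - 56 \sqrt{26}$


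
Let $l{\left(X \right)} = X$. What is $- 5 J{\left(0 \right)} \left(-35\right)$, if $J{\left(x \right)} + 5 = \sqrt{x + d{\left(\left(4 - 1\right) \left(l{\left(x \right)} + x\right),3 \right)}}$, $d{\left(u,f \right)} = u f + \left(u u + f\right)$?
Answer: $-875 + 175 \sqrt{3} \approx -571.89$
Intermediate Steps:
$d{\left(u,f \right)} = f + u^{2} + f u$ ($d{\left(u,f \right)} = f u + \left(u^{2} + f\right) = f u + \left(f + u^{2}\right) = f + u^{2} + f u$)
$J{\left(x \right)} = -5 + \sqrt{3 + 19 x + 36 x^{2}}$ ($J{\left(x \right)} = -5 + \sqrt{x + \left(3 + \left(\left(4 - 1\right) \left(x + x\right)\right)^{2} + 3 \left(4 - 1\right) \left(x + x\right)\right)} = -5 + \sqrt{x + \left(3 + \left(3 \cdot 2 x\right)^{2} + 3 \cdot 3 \cdot 2 x\right)} = -5 + \sqrt{x + \left(3 + \left(6 x\right)^{2} + 3 \cdot 6 x\right)} = -5 + \sqrt{x + \left(3 + 36 x^{2} + 18 x\right)} = -5 + \sqrt{x + \left(3 + 18 x + 36 x^{2}\right)} = -5 + \sqrt{3 + 19 x + 36 x^{2}}$)
$- 5 J{\left(0 \right)} \left(-35\right) = - 5 \left(-5 + \sqrt{3 + 19 \cdot 0 + 36 \cdot 0^{2}}\right) \left(-35\right) = - 5 \left(-5 + \sqrt{3 + 0 + 36 \cdot 0}\right) \left(-35\right) = - 5 \left(-5 + \sqrt{3 + 0 + 0}\right) \left(-35\right) = - 5 \left(-5 + \sqrt{3}\right) \left(-35\right) = \left(25 - 5 \sqrt{3}\right) \left(-35\right) = -875 + 175 \sqrt{3}$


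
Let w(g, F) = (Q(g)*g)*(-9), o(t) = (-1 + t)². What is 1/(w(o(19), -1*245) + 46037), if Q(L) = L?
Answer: -1/898747 ≈ -1.1127e-6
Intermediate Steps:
w(g, F) = -9*g² (w(g, F) = (g*g)*(-9) = g²*(-9) = -9*g²)
1/(w(o(19), -1*245) + 46037) = 1/(-9*(-1 + 19)⁴ + 46037) = 1/(-9*(18²)² + 46037) = 1/(-9*324² + 46037) = 1/(-9*104976 + 46037) = 1/(-944784 + 46037) = 1/(-898747) = -1/898747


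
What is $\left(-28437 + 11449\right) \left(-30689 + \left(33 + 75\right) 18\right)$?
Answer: $488320060$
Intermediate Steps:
$\left(-28437 + 11449\right) \left(-30689 + \left(33 + 75\right) 18\right) = - 16988 \left(-30689 + 108 \cdot 18\right) = - 16988 \left(-30689 + 1944\right) = \left(-16988\right) \left(-28745\right) = 488320060$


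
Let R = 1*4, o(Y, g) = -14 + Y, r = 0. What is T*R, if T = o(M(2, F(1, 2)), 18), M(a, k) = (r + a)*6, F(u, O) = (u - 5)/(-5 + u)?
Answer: -8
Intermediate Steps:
F(u, O) = 1 (F(u, O) = (-5 + u)/(-5 + u) = 1)
M(a, k) = 6*a (M(a, k) = (0 + a)*6 = a*6 = 6*a)
R = 4
T = -2 (T = -14 + 6*2 = -14 + 12 = -2)
T*R = -2*4 = -8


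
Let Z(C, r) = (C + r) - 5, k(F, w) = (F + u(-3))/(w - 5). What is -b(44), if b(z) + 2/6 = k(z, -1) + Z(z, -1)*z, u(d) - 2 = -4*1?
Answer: -4994/3 ≈ -1664.7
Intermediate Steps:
u(d) = -2 (u(d) = 2 - 4*1 = 2 - 4 = -2)
k(F, w) = (-2 + F)/(-5 + w) (k(F, w) = (F - 2)/(w - 5) = (-2 + F)/(-5 + w))
Z(C, r) = -5 + C + r
b(z) = -z/6 + z*(-6 + z) (b(z) = -⅓ + ((-2 + z)/(-5 - 1) + (-5 + z - 1)*z) = -⅓ + ((-2 + z)/(-6) + (-6 + z)*z) = -⅓ + (-(-2 + z)/6 + z*(-6 + z)) = -⅓ + ((⅓ - z/6) + z*(-6 + z)) = -⅓ + (⅓ - z/6 + z*(-6 + z)) = -z/6 + z*(-6 + z))
-b(44) = -44*(-37 + 6*44)/6 = -44*(-37 + 264)/6 = -44*227/6 = -1*4994/3 = -4994/3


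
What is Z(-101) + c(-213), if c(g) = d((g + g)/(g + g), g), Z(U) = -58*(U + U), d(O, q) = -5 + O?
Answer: 11712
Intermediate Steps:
Z(U) = -116*U
c(g) = -4 (c(g) = -5 + (g + g)/(g + g) = -5 + (2*g)/((2*g)) = -5 + (2*g)*(1/(2*g)) = -5 + 1 = -4)
Z(-101) + c(-213) = -116*(-101) - 4 = 11716 - 4 = 11712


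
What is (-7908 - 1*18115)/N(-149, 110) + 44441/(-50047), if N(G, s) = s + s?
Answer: -1312150101/11010340 ≈ -119.17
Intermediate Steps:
N(G, s) = 2*s
(-7908 - 1*18115)/N(-149, 110) + 44441/(-50047) = (-7908 - 1*18115)/((2*110)) + 44441/(-50047) = (-7908 - 18115)/220 + 44441*(-1/50047) = -26023*1/220 - 44441/50047 = -26023/220 - 44441/50047 = -1312150101/11010340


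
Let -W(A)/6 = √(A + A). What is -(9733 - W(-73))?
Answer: -9733 - 6*I*√146 ≈ -9733.0 - 72.498*I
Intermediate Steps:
W(A) = -6*√2*√A (W(A) = -6*√(A + A) = -6*√2*√A)
-(9733 - W(-73)) = -(9733 - (-6)*√2*√(-73)) = -(9733 - (-6)*√2*I*√73) = -(9733 - (-6)*I*√146) = -(9733 + 6*I*√146) = -9733 - 6*I*√146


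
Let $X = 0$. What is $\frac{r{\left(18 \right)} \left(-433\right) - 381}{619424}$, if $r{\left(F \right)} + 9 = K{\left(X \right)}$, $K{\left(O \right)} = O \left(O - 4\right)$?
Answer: $\frac{879}{154856} \approx 0.0056762$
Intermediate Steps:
$K{\left(O \right)} = O \left(-4 + O\right)$
$r{\left(F \right)} = -9$ ($r{\left(F \right)} = -9 + 0 \left(-4 + 0\right) = -9 + 0 \left(-4\right) = -9 + 0 = -9$)
$\frac{r{\left(18 \right)} \left(-433\right) - 381}{619424} = \frac{\left(-9\right) \left(-433\right) - 381}{619424} = \left(3897 - 381\right) \frac{1}{619424} = 3516 \cdot \frac{1}{619424} = \frac{879}{154856}$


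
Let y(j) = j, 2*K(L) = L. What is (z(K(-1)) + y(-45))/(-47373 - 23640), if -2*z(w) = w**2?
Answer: 361/568104 ≈ 0.00063545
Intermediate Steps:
K(L) = L/2
z(w) = -w**2/2
(z(K(-1)) + y(-45))/(-47373 - 23640) = (-((1/2)*(-1))**2/2 - 45)/(-47373 - 23640) = (-(-1/2)**2/2 - 45)/(-71013) = (-1/2*1/4 - 45)*(-1/71013) = (-1/8 - 45)*(-1/71013) = -361/8*(-1/71013) = 361/568104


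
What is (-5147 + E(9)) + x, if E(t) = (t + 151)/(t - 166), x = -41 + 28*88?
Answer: -427828/157 ≈ -2725.0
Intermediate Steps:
x = 2423 (x = -41 + 2464 = 2423)
E(t) = (151 + t)/(-166 + t)
(-5147 + E(9)) + x = (-5147 + (151 + 9)/(-166 + 9)) + 2423 = (-5147 + 160/(-157)) + 2423 = (-5147 - 1/157*160) + 2423 = (-5147 - 160/157) + 2423 = -808239/157 + 2423 = -427828/157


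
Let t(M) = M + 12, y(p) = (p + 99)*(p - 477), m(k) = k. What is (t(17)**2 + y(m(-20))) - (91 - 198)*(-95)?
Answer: -48587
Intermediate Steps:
y(p) = (-477 + p)*(99 + p) (y(p) = (99 + p)*(-477 + p) = (-477 + p)*(99 + p))
t(M) = 12 + M
(t(17)**2 + y(m(-20))) - (91 - 198)*(-95) = ((12 + 17)**2 + (-47223 + (-20)**2 - 378*(-20))) - (91 - 198)*(-95) = (29**2 + (-47223 + 400 + 7560)) - (-107)*(-95) = (841 - 39263) - 1*10165 = -38422 - 10165 = -48587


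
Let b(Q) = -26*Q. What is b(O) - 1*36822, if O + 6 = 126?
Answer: -39942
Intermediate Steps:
O = 120 (O = -6 + 126 = 120)
b(O) - 1*36822 = -26*120 - 1*36822 = -3120 - 36822 = -39942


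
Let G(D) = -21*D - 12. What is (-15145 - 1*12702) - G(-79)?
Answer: -29494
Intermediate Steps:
G(D) = -12 - 21*D
(-15145 - 1*12702) - G(-79) = (-15145 - 1*12702) - (-12 - 21*(-79)) = (-15145 - 12702) - (-12 + 1659) = -27847 - 1*1647 = -27847 - 1647 = -29494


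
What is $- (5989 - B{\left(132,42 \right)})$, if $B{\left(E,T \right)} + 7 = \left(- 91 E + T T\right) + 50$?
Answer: $-16194$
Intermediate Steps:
$B{\left(E,T \right)} = 43 + T^{2} - 91 E$ ($B{\left(E,T \right)} = -7 - \left(-50 + 91 E - T T\right) = -7 - \left(-50 - T^{2} + 91 E\right) = -7 + \left(50 + T^{2} - 91 E\right) = 43 + T^{2} - 91 E$)
$- (5989 - B{\left(132,42 \right)}) = - (5989 - \left(43 + 42^{2} - 12012\right)) = - (5989 - \left(43 + 1764 - 12012\right)) = - (5989 - -10205) = - (5989 + 10205) = \left(-1\right) 16194 = -16194$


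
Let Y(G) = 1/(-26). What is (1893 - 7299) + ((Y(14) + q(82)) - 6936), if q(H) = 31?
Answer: -320087/26 ≈ -12311.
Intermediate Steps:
Y(G) = -1/26
(1893 - 7299) + ((Y(14) + q(82)) - 6936) = (1893 - 7299) + ((-1/26 + 31) - 6936) = -5406 + (805/26 - 6936) = -5406 - 179531/26 = -320087/26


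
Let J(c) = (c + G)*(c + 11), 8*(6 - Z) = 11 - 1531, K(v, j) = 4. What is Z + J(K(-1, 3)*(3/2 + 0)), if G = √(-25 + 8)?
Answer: 298 + 17*I*√17 ≈ 298.0 + 70.093*I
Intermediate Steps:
G = I*√17 (G = √(-17) = I*√17 ≈ 4.1231*I)
Z = 196 (Z = 6 - (11 - 1531)/8 = 6 - ⅛*(-1520) = 6 + 190 = 196)
J(c) = (11 + c)*(c + I*√17) (J(c) = (c + I*√17)*(c + 11) = (c + I*√17)*(11 + c) = (11 + c)*(c + I*√17))
Z + J(K(-1, 3)*(3/2 + 0)) = 196 + ((4*(3/2 + 0))² + 11*(4*(3/2 + 0)) + 11*I*√17 + I*(4*(3/2 + 0))*√17) = 196 + ((4*(3/2))² + 11*(4*(3/2)) + 11*I*√17 + I*(4*(3/2))*√17) = 196 + (6² + 11*6 + 11*I*√17 + I*6*√17) = 196 + (36 + 66 + 11*I*√17 + 6*I*√17) = 196 + (102 + 17*I*√17) = 298 + 17*I*√17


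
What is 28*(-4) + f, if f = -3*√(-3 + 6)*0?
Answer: -112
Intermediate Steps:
f = 0 (f = -3*√3*0 = 0)
28*(-4) + f = 28*(-4) + 0 = -112 + 0 = -112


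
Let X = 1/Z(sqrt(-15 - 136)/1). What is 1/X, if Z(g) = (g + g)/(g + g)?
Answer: 1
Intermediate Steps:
Z(g) = 1 (Z(g) = (2*g)/((2*g)) = (2*g)*(1/(2*g)) = 1)
X = 1 (X = 1/1 = 1)
1/X = 1/1 = 1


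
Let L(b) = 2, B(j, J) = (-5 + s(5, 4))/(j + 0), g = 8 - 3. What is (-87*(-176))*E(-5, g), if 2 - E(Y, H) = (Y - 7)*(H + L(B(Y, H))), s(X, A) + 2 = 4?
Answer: 1316832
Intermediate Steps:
s(X, A) = 2 (s(X, A) = -2 + 4 = 2)
g = 5
B(j, J) = -3/j (B(j, J) = (-5 + 2)/(j + 0) = -3/j)
E(Y, H) = 2 - (-7 + Y)*(2 + H) (E(Y, H) = 2 - (Y - 7)*(H + 2) = 2 - (-7 + Y)*(2 + H))
(-87*(-176))*E(-5, g) = (-87*(-176))*(16 - 2*(-5) + 7*5 - 1*5*(-5)) = 15312*(16 + 10 + 35 + 25) = 15312*86 = 1316832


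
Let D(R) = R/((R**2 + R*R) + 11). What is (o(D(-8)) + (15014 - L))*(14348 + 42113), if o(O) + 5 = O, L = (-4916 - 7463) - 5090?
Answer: 254889458074/139 ≈ 1.8337e+9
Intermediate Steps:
L = -17469 (L = -12379 - 5090 = -17469)
D(R) = R/(11 + 2*R**2) (D(R) = R/((R**2 + R**2) + 11) = R/(2*R**2 + 11) = R/(11 + 2*R**2))
o(O) = -5 + O
(o(D(-8)) + (15014 - L))*(14348 + 42113) = ((-5 - 8/(11 + 2*(-8)**2)) + (15014 - 1*(-17469)))*(14348 + 42113) = ((-5 - 8/(11 + 2*64)) + (15014 + 17469))*56461 = ((-5 - 8/(11 + 128)) + 32483)*56461 = ((-5 - 8/139) + 32483)*56461 = (-703/139 + 32483)*56461 = (4514434/139)*56461 = 254889458074/139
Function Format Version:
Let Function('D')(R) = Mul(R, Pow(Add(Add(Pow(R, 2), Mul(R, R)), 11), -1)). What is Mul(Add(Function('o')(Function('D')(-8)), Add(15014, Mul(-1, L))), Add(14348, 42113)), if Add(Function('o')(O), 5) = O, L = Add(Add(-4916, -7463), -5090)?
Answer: Rational(254889458074, 139) ≈ 1.8337e+9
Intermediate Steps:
L = -17469 (L = Add(-12379, -5090) = -17469)
Function('D')(R) = Mul(R, Pow(Add(11, Mul(2, Pow(R, 2))), -1)) (Function('D')(R) = Mul(R, Pow(Add(Add(Pow(R, 2), Pow(R, 2)), 11), -1)) = Mul(R, Pow(Add(Mul(2, Pow(R, 2)), 11), -1)) = Mul(R, Pow(Add(11, Mul(2, Pow(R, 2))), -1)))
Function('o')(O) = Add(-5, O)
Mul(Add(Function('o')(Function('D')(-8)), Add(15014, Mul(-1, L))), Add(14348, 42113)) = Mul(Add(Add(-5, Mul(-8, Pow(Add(11, Mul(2, Pow(-8, 2))), -1))), Add(15014, Mul(-1, -17469))), Add(14348, 42113)) = Mul(Add(Add(-5, Mul(-8, Pow(Add(11, Mul(2, 64)), -1))), Add(15014, 17469)), 56461) = Mul(Add(Add(-5, Mul(-8, Pow(Add(11, 128), -1))), 32483), 56461) = Mul(Add(Add(-5, Mul(-8, Pow(139, -1))), 32483), 56461) = Mul(Add(Add(-5, Mul(-8, Rational(1, 139))), 32483), 56461) = Mul(Add(Add(-5, Rational(-8, 139)), 32483), 56461) = Mul(Add(Rational(-703, 139), 32483), 56461) = Mul(Rational(4514434, 139), 56461) = Rational(254889458074, 139)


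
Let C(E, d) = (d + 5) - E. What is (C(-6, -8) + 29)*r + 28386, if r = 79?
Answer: 30914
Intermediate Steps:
C(E, d) = 5 + d - E (C(E, d) = (5 + d) - E = 5 + d - E)
(C(-6, -8) + 29)*r + 28386 = ((5 - 8 - 1*(-6)) + 29)*79 + 28386 = ((5 - 8 + 6) + 29)*79 + 28386 = (3 + 29)*79 + 28386 = 32*79 + 28386 = 2528 + 28386 = 30914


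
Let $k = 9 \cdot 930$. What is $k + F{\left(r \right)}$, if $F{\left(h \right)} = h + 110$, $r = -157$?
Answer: $8323$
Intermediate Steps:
$F{\left(h \right)} = 110 + h$
$k = 8370$
$k + F{\left(r \right)} = 8370 + \left(110 - 157\right) = 8370 - 47 = 8323$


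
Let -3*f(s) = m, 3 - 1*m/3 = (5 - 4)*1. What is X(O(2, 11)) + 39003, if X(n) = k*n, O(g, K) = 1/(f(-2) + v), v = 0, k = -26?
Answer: 39016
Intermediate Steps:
m = 6 (m = 9 - 3*(5 - 4) = 9 - 3 = 6)
f(s) = -2 (f(s) = -⅓*6 = -2)
O(g, K) = -½ (O(g, K) = 1/(-2 + 0) = 1/(-2) = -½)
X(n) = -26*n
X(O(2, 11)) + 39003 = -26*(-½) + 39003 = 13 + 39003 = 39016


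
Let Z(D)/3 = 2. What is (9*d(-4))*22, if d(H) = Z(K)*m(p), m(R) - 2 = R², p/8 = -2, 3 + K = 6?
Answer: 306504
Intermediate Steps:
K = 3 (K = -3 + 6 = 3)
p = -16 (p = 8*(-2) = -16)
Z(D) = 6 (Z(D) = 3*2 = 6)
m(R) = 2 + R²
d(H) = 1548 (d(H) = 6*(2 + (-16)²) = 6*(2 + 256) = 6*258 = 1548)
(9*d(-4))*22 = (9*1548)*22 = 13932*22 = 306504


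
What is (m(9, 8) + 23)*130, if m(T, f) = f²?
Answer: 11310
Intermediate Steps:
(m(9, 8) + 23)*130 = (8² + 23)*130 = (64 + 23)*130 = 87*130 = 11310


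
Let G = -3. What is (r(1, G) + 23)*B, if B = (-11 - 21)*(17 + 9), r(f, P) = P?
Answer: -16640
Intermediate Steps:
B = -832 (B = -32*26 = -832)
(r(1, G) + 23)*B = (-3 + 23)*(-832) = 20*(-832) = -16640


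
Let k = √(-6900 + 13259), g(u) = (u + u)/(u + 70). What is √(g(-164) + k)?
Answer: √(7708 + 2209*√6359)/47 ≈ 9.1232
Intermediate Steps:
g(u) = 2*u/(70 + u) (g(u) = (2*u)/(70 + u) = 2*u/(70 + u))
k = √6359 ≈ 79.743
√(g(-164) + k) = √(2*(-164)/(70 - 164) + √6359) = √(2*(-164)/(-94) + √6359) = √(2*(-164)*(-1/94) + √6359) = √(164/47 + √6359)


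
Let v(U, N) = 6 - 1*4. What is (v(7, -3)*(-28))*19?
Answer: -1064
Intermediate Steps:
v(U, N) = 2 (v(U, N) = 6 - 4 = 2)
(v(7, -3)*(-28))*19 = (2*(-28))*19 = -56*19 = -1064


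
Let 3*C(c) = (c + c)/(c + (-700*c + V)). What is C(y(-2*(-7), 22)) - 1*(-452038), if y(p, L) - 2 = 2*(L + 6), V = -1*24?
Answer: 27506060204/60849 ≈ 4.5204e+5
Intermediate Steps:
V = -24
y(p, L) = 14 + 2*L (y(p, L) = 2 + 2*(L + 6) = 2 + 2*(6 + L) = 2 + (12 + 2*L) = 14 + 2*L)
C(c) = 2*c/(3*(-24 - 699*c)) (C(c) = ((c + c)/(c + (-700*c - 24)))/3 = ((2*c)/(c + (-24 - 700*c)))/3 = ((2*c)/(-24 - 699*c))/3 = (2*c/(-24 - 699*c))/3 = 2*c/(3*(-24 - 699*c)))
C(y(-2*(-7), 22)) - 1*(-452038) = -2*(14 + 2*22)/(72 + 2097*(14 + 2*22)) - 1*(-452038) = -2*(14 + 44)/(72 + 2097*(14 + 44)) + 452038 = -2*58/(72 + 2097*58) + 452038 = -2*58/(72 + 121626) + 452038 = -2*58/121698 + 452038 = -2*58*1/121698 + 452038 = -58/60849 + 452038 = 27506060204/60849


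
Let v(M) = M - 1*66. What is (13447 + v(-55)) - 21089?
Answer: -7763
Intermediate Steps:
v(M) = -66 + M (v(M) = M - 66 = -66 + M)
(13447 + v(-55)) - 21089 = (13447 + (-66 - 55)) - 21089 = (13447 - 121) - 21089 = 13326 - 21089 = -7763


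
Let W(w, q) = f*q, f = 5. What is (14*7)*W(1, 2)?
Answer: 980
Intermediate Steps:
W(w, q) = 5*q
(14*7)*W(1, 2) = (14*7)*(5*2) = 98*10 = 980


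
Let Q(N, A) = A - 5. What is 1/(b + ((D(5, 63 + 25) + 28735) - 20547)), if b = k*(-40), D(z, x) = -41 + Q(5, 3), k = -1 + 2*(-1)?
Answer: 1/8265 ≈ 0.00012099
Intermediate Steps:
Q(N, A) = -5 + A
k = -3 (k = -1 - 2 = -3)
D(z, x) = -43 (D(z, x) = -41 + (-5 + 3) = -41 - 2 = -43)
b = 120 (b = -3*(-40) = 120)
1/(b + ((D(5, 63 + 25) + 28735) - 20547)) = 1/(120 + ((-43 + 28735) - 20547)) = 1/(120 + (28692 - 20547)) = 1/(120 + 8145) = 1/8265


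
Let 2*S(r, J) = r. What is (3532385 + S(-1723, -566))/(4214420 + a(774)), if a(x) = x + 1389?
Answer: 7063047/8433166 ≈ 0.83753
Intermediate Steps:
S(r, J) = r/2
a(x) = 1389 + x
(3532385 + S(-1723, -566))/(4214420 + a(774)) = (3532385 + (½)*(-1723))/(4214420 + (1389 + 774)) = (3532385 - 1723/2)/(4214420 + 2163) = (7063047/2)/4216583 = (7063047/2)*(1/4216583) = 7063047/8433166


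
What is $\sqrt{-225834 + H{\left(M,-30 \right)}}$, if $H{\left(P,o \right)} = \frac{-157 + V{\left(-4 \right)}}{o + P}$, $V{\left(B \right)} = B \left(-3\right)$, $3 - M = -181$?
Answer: $\frac{i \sqrt{5355901474}}{154} \approx 475.22 i$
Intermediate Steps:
$M = 184$ ($M = 3 - -181 = 3 + 181 = 184$)
$V{\left(B \right)} = - 3 B$
$H{\left(P,o \right)} = - \frac{145}{P + o}$ ($H{\left(P,o \right)} = \frac{-157 - -12}{o + P} = \frac{-157 + 12}{P + o} = - \frac{145}{P + o}$)
$\sqrt{-225834 + H{\left(M,-30 \right)}} = \sqrt{-225834 - \frac{145}{184 - 30}} = \sqrt{-225834 - \frac{145}{154}} = \sqrt{- \frac{34778581}{154}} = \frac{i \sqrt{5355901474}}{154}$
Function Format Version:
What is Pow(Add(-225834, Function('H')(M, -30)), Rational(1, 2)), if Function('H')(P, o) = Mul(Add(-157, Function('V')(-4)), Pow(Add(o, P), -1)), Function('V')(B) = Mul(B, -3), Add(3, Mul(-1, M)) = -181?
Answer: Mul(Rational(1, 154), I, Pow(5355901474, Rational(1, 2))) ≈ Mul(475.22, I)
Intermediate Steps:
M = 184 (M = Add(3, Mul(-1, -181)) = Add(3, 181) = 184)
Function('V')(B) = Mul(-3, B)
Function('H')(P, o) = Mul(-145, Pow(Add(P, o), -1)) (Function('H')(P, o) = Mul(Add(-157, Mul(-3, -4)), Pow(Add(o, P), -1)) = Mul(Add(-157, 12), Pow(Add(P, o), -1)) = Mul(-145, Pow(Add(P, o), -1)))
Pow(Add(-225834, Function('H')(M, -30)), Rational(1, 2)) = Pow(Add(-225834, Mul(-145, Pow(Add(184, -30), -1))), Rational(1, 2)) = Pow(Add(-225834, Mul(-145, Pow(154, -1))), Rational(1, 2)) = Pow(Add(-225834, Mul(-145, Rational(1, 154))), Rational(1, 2)) = Pow(Add(-225834, Rational(-145, 154)), Rational(1, 2)) = Pow(Rational(-34778581, 154), Rational(1, 2)) = Mul(Rational(1, 154), I, Pow(5355901474, Rational(1, 2)))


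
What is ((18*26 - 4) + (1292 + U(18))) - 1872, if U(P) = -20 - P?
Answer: -154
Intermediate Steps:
((18*26 - 4) + (1292 + U(18))) - 1872 = ((18*26 - 4) + (1292 + (-20 - 1*18))) - 1872 = ((468 - 4) + (1292 + (-20 - 18))) - 1872 = (464 + (1292 - 38)) - 1872 = (464 + 1254) - 1872 = 1718 - 1872 = -154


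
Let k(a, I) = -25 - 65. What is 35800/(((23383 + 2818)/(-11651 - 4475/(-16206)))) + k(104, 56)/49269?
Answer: -55505282514043790/3486712983369 ≈ -15919.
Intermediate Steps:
k(a, I) = -90
35800/(((23383 + 2818)/(-11651 - 4475/(-16206)))) + k(104, 56)/49269 = 35800/(((23383 + 2818)/(-11651 - 4475/(-16206)))) - 90/49269 = 35800/((26201/(-11651 - 4475*(-1/16206)))) - 90*1/49269 = 35800/((26201/(-11651 + 4475/16206))) - 30/16423 = 35800/((26201/(-188811631/16206))) - 30/16423 = 35800/((26201*(-16206/188811631))) - 30/16423 = 35800/(-424613406/188811631) - 30/16423 = 35800*(-188811631/424613406) - 30/16423 = -3379728194900/212306703 - 30/16423 = -55505282514043790/3486712983369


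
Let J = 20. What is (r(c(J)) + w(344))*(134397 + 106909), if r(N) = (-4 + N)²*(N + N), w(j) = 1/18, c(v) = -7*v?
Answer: -12609377343667/9 ≈ -1.4010e+12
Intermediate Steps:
w(j) = 1/18
r(N) = 2*N*(-4 + N)² (r(N) = (-4 + N)²*(2*N) = 2*N*(-4 + N)²)
(r(c(J)) + w(344))*(134397 + 106909) = (2*(-7*20)*(-4 - 7*20)² + 1/18)*(134397 + 106909) = (2*(-140)*(-4 - 140)² + 1/18)*241306 = (2*(-140)*(-144)² + 1/18)*241306 = (2*(-140)*20736 + 1/18)*241306 = (-5806080 + 1/18)*241306 = -104509439/18*241306 = -12609377343667/9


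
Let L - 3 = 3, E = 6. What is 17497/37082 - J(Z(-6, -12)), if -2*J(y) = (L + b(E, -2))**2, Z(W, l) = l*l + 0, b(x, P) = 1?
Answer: 463003/18541 ≈ 24.972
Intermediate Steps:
Z(W, l) = l**2 (Z(W, l) = l**2 + 0 = l**2)
L = 6 (L = 3 + 3 = 6)
J(y) = -49/2 (J(y) = -(6 + 1)**2/2 = -1/2*7**2 = -1/2*49 = -49/2)
17497/37082 - J(Z(-6, -12)) = 17497/37082 - 1*(-49/2) = 17497*(1/37082) + 49/2 = 17497/37082 + 49/2 = 463003/18541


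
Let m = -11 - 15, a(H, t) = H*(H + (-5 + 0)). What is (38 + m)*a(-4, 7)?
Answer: 432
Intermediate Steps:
a(H, t) = H*(-5 + H) (a(H, t) = H*(H - 5) = H*(-5 + H))
m = -26
(38 + m)*a(-4, 7) = (38 - 26)*(-4*(-5 - 4)) = 12*(-4*(-9)) = 12*36 = 432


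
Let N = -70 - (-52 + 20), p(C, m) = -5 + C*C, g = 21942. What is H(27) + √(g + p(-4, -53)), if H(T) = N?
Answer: -38 + √21953 ≈ 110.17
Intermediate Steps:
p(C, m) = -5 + C²
N = -38 (N = -70 - 1*(-32) = -70 + 32 = -38)
H(T) = -38
H(27) + √(g + p(-4, -53)) = -38 + √(21942 + (-5 + (-4)²)) = -38 + √(21942 + (-5 + 16)) = -38 + √(21942 + 11) = -38 + √21953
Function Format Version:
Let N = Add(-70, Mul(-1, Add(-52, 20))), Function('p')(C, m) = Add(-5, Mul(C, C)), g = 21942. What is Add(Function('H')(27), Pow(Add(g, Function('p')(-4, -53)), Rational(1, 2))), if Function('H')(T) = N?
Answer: Add(-38, Pow(21953, Rational(1, 2))) ≈ 110.17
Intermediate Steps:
Function('p')(C, m) = Add(-5, Pow(C, 2))
N = -38 (N = Add(-70, Mul(-1, -32)) = Add(-70, 32) = -38)
Function('H')(T) = -38
Add(Function('H')(27), Pow(Add(g, Function('p')(-4, -53)), Rational(1, 2))) = Add(-38, Pow(Add(21942, Add(-5, Pow(-4, 2))), Rational(1, 2))) = Add(-38, Pow(Add(21942, Add(-5, 16)), Rational(1, 2))) = Add(-38, Pow(Add(21942, 11), Rational(1, 2))) = Add(-38, Pow(21953, Rational(1, 2)))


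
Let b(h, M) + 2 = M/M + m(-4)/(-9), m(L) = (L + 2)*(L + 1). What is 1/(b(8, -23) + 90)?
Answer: 3/265 ≈ 0.011321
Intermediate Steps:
m(L) = (1 + L)*(2 + L) (m(L) = (2 + L)*(1 + L) = (1 + L)*(2 + L))
b(h, M) = -5/3 (b(h, M) = -2 + (M/M + (2 + (-4)² + 3*(-4))/(-9)) = -2 + (1 + (2 + 16 - 12)*(-⅑)) = -2 + (1 + 6*(-⅑)) = -2 + (1 - ⅔) = -2 + ⅓ = -5/3)
1/(b(8, -23) + 90) = 1/(-5/3 + 90) = 1/(265/3) = 3/265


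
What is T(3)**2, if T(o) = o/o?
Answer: 1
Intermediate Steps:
T(o) = 1
T(3)**2 = 1**2 = 1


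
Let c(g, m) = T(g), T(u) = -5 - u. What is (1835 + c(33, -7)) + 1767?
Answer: 3564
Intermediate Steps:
c(g, m) = -5 - g
(1835 + c(33, -7)) + 1767 = (1835 + (-5 - 1*33)) + 1767 = (1835 + (-5 - 33)) + 1767 = (1835 - 38) + 1767 = 1797 + 1767 = 3564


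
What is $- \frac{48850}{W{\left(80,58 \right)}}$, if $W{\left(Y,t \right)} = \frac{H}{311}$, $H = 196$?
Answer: $- \frac{7596175}{98} \approx -77512.0$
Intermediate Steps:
$W{\left(Y,t \right)} = \frac{196}{311}$
$- \frac{48850}{W{\left(80,58 \right)}} = - \frac{48850}{\frac{196}{311}} = \left(-48850\right) \frac{311}{196} = - \frac{7596175}{98}$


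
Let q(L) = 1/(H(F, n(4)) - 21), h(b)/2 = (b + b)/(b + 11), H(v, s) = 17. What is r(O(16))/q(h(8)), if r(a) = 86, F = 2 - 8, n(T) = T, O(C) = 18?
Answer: -344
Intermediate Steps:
F = -6
h(b) = 4*b/(11 + b) (h(b) = 2*((b + b)/(b + 11)) = 2*((2*b)/(11 + b)) = 2*(2*b/(11 + b)) = 4*b/(11 + b))
q(L) = -¼ (q(L) = 1/(17 - 21) = 1/(-4) = -¼)
r(O(16))/q(h(8)) = 86/(-¼) = 86*(-4) = -344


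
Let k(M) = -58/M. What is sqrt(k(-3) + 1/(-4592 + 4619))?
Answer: sqrt(1569)/9 ≈ 4.4012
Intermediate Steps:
sqrt(k(-3) + 1/(-4592 + 4619)) = sqrt(-58/(-3) + 1/(-4592 + 4619)) = sqrt(-58*(-1/3) + 1/27) = sqrt(58/3 + 1/27) = sqrt(523/27) = sqrt(1569)/9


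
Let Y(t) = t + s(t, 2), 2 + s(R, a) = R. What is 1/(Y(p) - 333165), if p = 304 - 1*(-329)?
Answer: -1/331901 ≈ -3.0129e-6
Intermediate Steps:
s(R, a) = -2 + R
p = 633 (p = 304 + 329 = 633)
Y(t) = -2 + 2*t (Y(t) = t + (-2 + t) = -2 + 2*t)
1/(Y(p) - 333165) = 1/((-2 + 2*633) - 333165) = 1/((-2 + 1266) - 333165) = 1/(1264 - 333165) = 1/(-331901) = -1/331901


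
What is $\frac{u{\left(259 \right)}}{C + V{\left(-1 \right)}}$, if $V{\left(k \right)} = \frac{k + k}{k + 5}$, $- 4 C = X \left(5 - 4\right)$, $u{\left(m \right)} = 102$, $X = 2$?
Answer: $-102$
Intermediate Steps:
$C = - \frac{1}{2}$ ($C = - \frac{2 \left(5 - 4\right)}{4} = - \frac{2 \cdot 1}{4} = \left(- \frac{1}{4}\right) 2 = - \frac{1}{2} \approx -0.5$)
$V{\left(k \right)} = \frac{2 k}{5 + k}$
$\frac{u{\left(259 \right)}}{C + V{\left(-1 \right)}} = \frac{102}{- \frac{1}{2} + 2 \left(-1\right) \frac{1}{5 - 1}} = \frac{102}{- \frac{1}{2} + 2 \left(-1\right) \frac{1}{4}} = \frac{102}{- \frac{1}{2} - \frac{1}{2}} = \frac{102}{-1} = 102 \left(-1\right) = -102$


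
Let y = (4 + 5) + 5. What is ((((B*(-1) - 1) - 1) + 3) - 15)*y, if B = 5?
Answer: -266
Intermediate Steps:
y = 14 (y = 9 + 5 = 14)
((((B*(-1) - 1) - 1) + 3) - 15)*y = ((((5*(-1) - 1) - 1) + 3) - 15)*14 = ((((-5 - 1) - 1) + 3) - 15)*14 = (((-6 - 1) + 3) - 15)*14 = ((-7 + 3) - 15)*14 = (-4 - 15)*14 = -19*14 = -266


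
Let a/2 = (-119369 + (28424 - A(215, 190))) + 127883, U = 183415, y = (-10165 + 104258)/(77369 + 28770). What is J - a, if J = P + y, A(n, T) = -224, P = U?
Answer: 11578903742/106139 ≈ 1.0909e+5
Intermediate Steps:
y = 94093/106139 ≈ 0.88651
P = 183415
J = 19467578778/106139 (J = 183415 + 94093/106139 = 19467578778/106139 ≈ 1.8342e+5)
a = 74324 (a = 2*((-119369 + (28424 - 1*(-224))) + 127883) = 2*((-119369 + (28424 + 224)) + 127883) = 2*((-119369 + 28648) + 127883) = 2*(-90721 + 127883) = 2*37162 = 74324)
J - a = 19467578778/106139 - 1*74324 = 19467578778/106139 - 74324 = 11578903742/106139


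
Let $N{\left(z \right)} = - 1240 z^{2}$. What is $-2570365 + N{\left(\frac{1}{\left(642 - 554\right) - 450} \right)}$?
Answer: $- \frac{84207728075}{32761} \approx -2.5704 \cdot 10^{6}$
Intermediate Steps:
$-2570365 + N{\left(\frac{1}{\left(642 - 554\right) - 450} \right)} = -2570365 - 1240 \left(\frac{1}{\left(642 - 554\right) - 450}\right)^{2} = -2570365 - 1240 \left(\frac{1}{88 - 450}\right)^{2} = -2570365 - 1240 \left(\frac{1}{-362}\right)^{2} = -2570365 - 1240 \left(- \frac{1}{362}\right)^{2} = -2570365 - \frac{310}{32761} = - \frac{84207728075}{32761}$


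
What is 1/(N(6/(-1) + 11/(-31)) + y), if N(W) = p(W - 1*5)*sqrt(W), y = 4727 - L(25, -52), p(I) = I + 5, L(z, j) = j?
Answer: 142371189/680399557604 + 6107*I*sqrt(6107)/680399557604 ≈ 0.00020925 + 7.0142e-7*I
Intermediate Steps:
p(I) = 5 + I
y = 4779 (y = 4727 - 1*(-52) = 4727 + 52 = 4779)
N(W) = W**(3/2) (N(W) = (5 + (W - 1*5))*sqrt(W) = (5 + (W - 5))*sqrt(W) = (5 + (-5 + W))*sqrt(W) = W*sqrt(W) = W**(3/2))
1/(N(6/(-1) + 11/(-31)) + y) = 1/((6/(-1) + 11/(-31))**(3/2) + 4779) = 1/((6*(-1) + 11*(-1/31))**(3/2) + 4779) = 1/((-6 - 11/31)**(3/2) + 4779) = 1/((-197/31)**(3/2) + 4779) = 1/(-197*I*sqrt(6107)/961 + 4779) = 1/(4779 - 197*I*sqrt(6107)/961)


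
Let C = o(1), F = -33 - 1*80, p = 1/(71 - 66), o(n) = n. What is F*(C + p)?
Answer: -678/5 ≈ -135.60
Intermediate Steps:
p = 1/5 ≈ 0.20000
F = -113 (F = -33 - 80 = -113)
C = 1
F*(C + p) = -113*(1 + 1/5) = -113*6/5 = -678/5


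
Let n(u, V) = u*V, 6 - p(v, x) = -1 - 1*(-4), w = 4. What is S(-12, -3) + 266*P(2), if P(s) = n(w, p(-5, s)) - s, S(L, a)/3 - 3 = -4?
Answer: 2657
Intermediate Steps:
p(v, x) = 3 (p(v, x) = 6 - (-1 - 1*(-4)) = 6 - (-1 + 4) = 6 - 1*3 = 6 - 3 = 3)
S(L, a) = -3 (S(L, a) = 9 + 3*(-4) = 9 - 12 = -3)
n(u, V) = V*u
P(s) = 12 - s (P(s) = 3*4 - s = 12 - s)
S(-12, -3) + 266*P(2) = -3 + 266*(12 - 1*2) = -3 + 266*(12 - 2) = -3 + 266*10 = -3 + 2660 = 2657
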